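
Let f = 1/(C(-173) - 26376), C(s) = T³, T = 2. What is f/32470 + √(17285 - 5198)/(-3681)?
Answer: -1/856168960 - √1343/1227 ≈ -0.029867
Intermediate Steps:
C(s) = 8 (C(s) = 2³ = 8)
f = -1/26368 (f = 1/(8 - 26376) = 1/(-26368) = -1/26368 ≈ -3.7925e-5)
f/32470 + √(17285 - 5198)/(-3681) = -1/26368/32470 + √(17285 - 5198)/(-3681) = -1/26368*1/32470 + √12087*(-1/3681) = -1/856168960 + (3*√1343)*(-1/3681) = -1/856168960 - √1343/1227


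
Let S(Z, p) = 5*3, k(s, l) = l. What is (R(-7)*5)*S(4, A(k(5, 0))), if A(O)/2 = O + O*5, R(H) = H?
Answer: -525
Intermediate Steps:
A(O) = 12*O (A(O) = 2*(O + O*5) = 2*(O + 5*O) = 2*(6*O) = 12*O)
S(Z, p) = 15
(R(-7)*5)*S(4, A(k(5, 0))) = -7*5*15 = -35*15 = -525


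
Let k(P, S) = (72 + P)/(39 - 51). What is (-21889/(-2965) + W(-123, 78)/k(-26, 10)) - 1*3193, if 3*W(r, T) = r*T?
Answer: -160350768/68195 ≈ -2351.4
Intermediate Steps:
W(r, T) = T*r/3 (W(r, T) = (r*T)/3 = (T*r)/3 = T*r/3)
k(P, S) = -6 - P/12 (k(P, S) = (72 + P)/(-12) = (72 + P)*(-1/12) = -6 - P/12)
(-21889/(-2965) + W(-123, 78)/k(-26, 10)) - 1*3193 = (-21889/(-2965) + ((1/3)*78*(-123))/(-6 - 1/12*(-26))) - 1*3193 = (-21889*(-1/2965) - 3198/(-6 + 13/6)) - 3193 = (21889/2965 - 3198/(-23/6)) - 3193 = (21889/2965 - 3198*(-6/23)) - 3193 = (21889/2965 + 19188/23) - 3193 = 57395867/68195 - 3193 = -160350768/68195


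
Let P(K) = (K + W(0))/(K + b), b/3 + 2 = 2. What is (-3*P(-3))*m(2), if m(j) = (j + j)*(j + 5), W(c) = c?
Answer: -84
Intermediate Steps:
b = 0 (b = -6 + 3*2 = -6 + 6 = 0)
m(j) = 2*j*(5 + j) (m(j) = (2*j)*(5 + j) = 2*j*(5 + j))
P(K) = 1 (P(K) = (K + 0)/(K + 0) = K/K = 1)
(-3*P(-3))*m(2) = (-3*1)*(2*2*(5 + 2)) = -6*2*7 = -3*28 = -84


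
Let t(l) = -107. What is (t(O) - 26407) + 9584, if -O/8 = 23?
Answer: -16930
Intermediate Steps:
O = -184 (O = -8*23 = -184)
(t(O) - 26407) + 9584 = (-107 - 26407) + 9584 = -26514 + 9584 = -16930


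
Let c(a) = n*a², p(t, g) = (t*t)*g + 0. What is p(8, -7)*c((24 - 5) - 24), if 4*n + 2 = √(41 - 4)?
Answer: 5600 - 2800*√37 ≈ -11432.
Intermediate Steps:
p(t, g) = g*t² (p(t, g) = t²*g + 0 = g*t² + 0 = g*t²)
n = -½ + √37/4 (n = -½ + √(41 - 4)/4 = -½ + √37/4 ≈ 1.0207)
c(a) = a²*(-½ + √37/4) (c(a) = (-½ + √37/4)*a² = a²*(-½ + √37/4))
p(8, -7)*c((24 - 5) - 24) = (-7*8²)*(((24 - 5) - 24)²*(-2 + √37)/4) = (-7*64)*((19 - 24)²*(-2 + √37)/4) = -112*(-5)²*(-2 + √37) = -112*25*(-2 + √37) = -448*(-25/2 + 25*√37/4) = 5600 - 2800*√37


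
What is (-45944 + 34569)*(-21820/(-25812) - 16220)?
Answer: 1190532581875/6453 ≈ 1.8449e+8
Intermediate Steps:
(-45944 + 34569)*(-21820/(-25812) - 16220) = -11375*(-21820*(-1/25812) - 16220) = -11375*(5455/6453 - 16220) = -11375*(-104662205/6453) = 1190532581875/6453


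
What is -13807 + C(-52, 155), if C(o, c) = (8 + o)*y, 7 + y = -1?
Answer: -13455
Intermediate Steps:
y = -8 (y = -7 - 1 = -8)
C(o, c) = -64 - 8*o (C(o, c) = (8 + o)*(-8) = -64 - 8*o)
-13807 + C(-52, 155) = -13807 + (-64 - 8*(-52)) = -13807 + (-64 + 416) = -13807 + 352 = -13455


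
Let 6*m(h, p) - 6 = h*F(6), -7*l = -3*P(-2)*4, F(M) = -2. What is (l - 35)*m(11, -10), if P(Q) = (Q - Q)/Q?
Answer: 280/3 ≈ 93.333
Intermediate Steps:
P(Q) = 0 (P(Q) = 0/Q = 0)
l = 0 (l = -(-3*0)*4/7 = -0*4 = -1/7*0 = 0)
m(h, p) = 1 - h/3 (m(h, p) = 1 + (h*(-2))/6 = 1 + (-2*h)/6 = 1 - h/3)
(l - 35)*m(11, -10) = (0 - 35)*(1 - 1/3*11) = -35*(1 - 11/3) = -35*(-8/3) = 280/3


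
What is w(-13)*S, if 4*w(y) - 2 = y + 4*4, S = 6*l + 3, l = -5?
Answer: -135/4 ≈ -33.750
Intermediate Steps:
S = -27 (S = 6*(-5) + 3 = -30 + 3 = -27)
w(y) = 9/2 + y/4 (w(y) = 1/2 + (y + 4*4)/4 = 1/2 + (y + 16)/4 = 1/2 + (16 + y)/4 = 1/2 + (4 + y/4) = 9/2 + y/4)
w(-13)*S = (9/2 + (1/4)*(-13))*(-27) = (9/2 - 13/4)*(-27) = (5/4)*(-27) = -135/4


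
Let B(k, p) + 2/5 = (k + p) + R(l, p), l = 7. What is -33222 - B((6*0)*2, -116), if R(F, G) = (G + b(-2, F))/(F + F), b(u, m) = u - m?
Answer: -2316767/70 ≈ -33097.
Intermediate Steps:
R(F, G) = (-2 + G - F)/(2*F) (R(F, G) = (G + (-2 - F))/(F + F) = (-2 + G - F)/((2*F)) = (-2 + G - F)*(1/(2*F)) = (-2 + G - F)/(2*F))
B(k, p) = -73/70 + k + 15*p/14 (B(k, p) = -2/5 + ((k + p) + (1/2)*(-2 + p - 1*7)/7) = -2/5 + ((k + p) + (1/2)*(1/7)*(-2 + p - 7)) = -2/5 + ((k + p) + (1/2)*(1/7)*(-9 + p)) = -2/5 + ((k + p) + (-9/14 + p/14)) = -2/5 + (-9/14 + k + 15*p/14) = -73/70 + k + 15*p/14)
-33222 - B((6*0)*2, -116) = -33222 - (-73/70 + (6*0)*2 + (15/14)*(-116)) = -33222 - (-73/70 + 0*2 - 870/7) = -33222 - (-73/70 + 0 - 870/7) = -33222 - 1*(-8773/70) = -33222 + 8773/70 = -2316767/70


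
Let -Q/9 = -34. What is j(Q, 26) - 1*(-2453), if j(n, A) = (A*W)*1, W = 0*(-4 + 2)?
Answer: 2453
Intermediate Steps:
Q = 306 (Q = -9*(-34) = 306)
W = 0 (W = 0*(-2) = 0)
j(n, A) = 0 (j(n, A) = (A*0)*1 = 0*1 = 0)
j(Q, 26) - 1*(-2453) = 0 - 1*(-2453) = 0 + 2453 = 2453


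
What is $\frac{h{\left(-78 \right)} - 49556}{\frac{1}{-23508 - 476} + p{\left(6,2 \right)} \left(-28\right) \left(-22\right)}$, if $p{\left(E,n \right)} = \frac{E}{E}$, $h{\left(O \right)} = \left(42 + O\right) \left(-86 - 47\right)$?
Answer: $- \frac{1073715712}{14774143} \approx -72.675$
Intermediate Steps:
$h{\left(O \right)} = -5586 - 133 O$ ($h{\left(O \right)} = \left(42 + O\right) \left(-133\right) = -5586 - 133 O$)
$p{\left(E,n \right)} = 1$
$\frac{h{\left(-78 \right)} - 49556}{\frac{1}{-23508 - 476} + p{\left(6,2 \right)} \left(-28\right) \left(-22\right)} = \frac{\left(-5586 - -10374\right) - 49556}{\frac{1}{-23508 - 476} + 1 \left(-28\right) \left(-22\right)} = \frac{\left(-5586 + 10374\right) - 49556}{\frac{1}{-23984} - -616} = \frac{4788 - 49556}{- \frac{1}{23984} + 616} = - \frac{44768}{\frac{14774143}{23984}} = \left(-44768\right) \frac{23984}{14774143} = - \frac{1073715712}{14774143}$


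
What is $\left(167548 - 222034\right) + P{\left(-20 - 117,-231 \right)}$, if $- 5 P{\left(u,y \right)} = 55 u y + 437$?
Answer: $- \frac{2013452}{5} \approx -4.0269 \cdot 10^{5}$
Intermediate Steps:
$P{\left(u,y \right)} = - \frac{437}{5} - 11 u y$ ($P{\left(u,y \right)} = - \frac{55 u y + 437}{5} = - \frac{437 + 55 u y}{5} = - \frac{437}{5} - 11 u y$)
$\left(167548 - 222034\right) + P{\left(-20 - 117,-231 \right)} = \left(167548 - 222034\right) - \left(\frac{437}{5} + 11 \left(-20 - 117\right) \left(-231\right)\right) = -54486 - \left(\frac{437}{5} + 11 \left(-20 - 117\right) \left(-231\right)\right) = -54486 - \left(\frac{437}{5} - -348117\right) = -54486 - \frac{1741022}{5} = - \frac{2013452}{5}$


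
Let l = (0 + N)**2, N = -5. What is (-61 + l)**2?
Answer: 1296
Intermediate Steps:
l = 25 (l = (0 - 5)**2 = (-5)**2 = 25)
(-61 + l)**2 = (-61 + 25)**2 = (-36)**2 = 1296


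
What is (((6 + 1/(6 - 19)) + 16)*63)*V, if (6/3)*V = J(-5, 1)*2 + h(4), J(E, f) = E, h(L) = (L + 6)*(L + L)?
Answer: 628425/13 ≈ 48340.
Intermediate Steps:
h(L) = 2*L*(6 + L) (h(L) = (6 + L)*(2*L) = 2*L*(6 + L))
V = 35 (V = (-5*2 + 2*4*(6 + 4))/2 = (-10 + 2*4*10)/2 = (-10 + 80)/2 = (½)*70 = 35)
(((6 + 1/(6 - 19)) + 16)*63)*V = (((6 + 1/(6 - 19)) + 16)*63)*35 = (((6 + 1/(-13)) + 16)*63)*35 = (((6 - 1/13) + 16)*63)*35 = ((77/13 + 16)*63)*35 = ((285/13)*63)*35 = (17955/13)*35 = 628425/13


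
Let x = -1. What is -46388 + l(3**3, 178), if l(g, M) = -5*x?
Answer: -46383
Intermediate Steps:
l(g, M) = 5 (l(g, M) = -5*(-1) = 5)
-46388 + l(3**3, 178) = -46388 + 5 = -46383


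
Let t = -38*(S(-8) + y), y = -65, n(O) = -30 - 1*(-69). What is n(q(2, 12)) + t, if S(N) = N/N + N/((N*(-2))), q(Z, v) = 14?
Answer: 2490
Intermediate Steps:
n(O) = 39 (n(O) = -30 + 69 = 39)
S(N) = ½ (S(N) = 1 + N/((-2*N)) = 1 + N*(-1/(2*N)) = 1 - ½ = ½)
t = 2451 (t = -38*(½ - 65) = -38*(-129/2) = 2451)
n(q(2, 12)) + t = 39 + 2451 = 2490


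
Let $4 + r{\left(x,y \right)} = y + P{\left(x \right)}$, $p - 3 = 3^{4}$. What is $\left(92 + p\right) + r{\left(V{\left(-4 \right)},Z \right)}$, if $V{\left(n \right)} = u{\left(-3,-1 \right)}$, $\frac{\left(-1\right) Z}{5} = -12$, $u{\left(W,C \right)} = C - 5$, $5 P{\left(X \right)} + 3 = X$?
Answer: $\frac{1151}{5} \approx 230.2$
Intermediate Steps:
$P{\left(X \right)} = - \frac{3}{5} + \frac{X}{5}$
$u{\left(W,C \right)} = -5 + C$ ($u{\left(W,C \right)} = C - 5 = -5 + C$)
$p = 84$ ($p = 3 + 3^{4} = 3 + 81 = 84$)
$Z = 60$ ($Z = \left(-5\right) \left(-12\right) = 60$)
$V{\left(n \right)} = -6$ ($V{\left(n \right)} = -5 - 1 = -6$)
$r{\left(x,y \right)} = - \frac{23}{5} + y + \frac{x}{5}$ ($r{\left(x,y \right)} = -4 + \left(y + \left(- \frac{3}{5} + \frac{x}{5}\right)\right) = -4 + \left(- \frac{3}{5} + y + \frac{x}{5}\right) = - \frac{23}{5} + y + \frac{x}{5}$)
$\left(92 + p\right) + r{\left(V{\left(-4 \right)},Z \right)} = \left(92 + 84\right) + \left(- \frac{23}{5} + 60 + \frac{1}{5} \left(-6\right)\right) = 176 - - \frac{271}{5} = 176 + \frac{271}{5} = \frac{1151}{5}$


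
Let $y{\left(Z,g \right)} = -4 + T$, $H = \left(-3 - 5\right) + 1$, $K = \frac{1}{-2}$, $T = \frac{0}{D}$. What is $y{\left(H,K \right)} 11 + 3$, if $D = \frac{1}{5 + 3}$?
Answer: $-41$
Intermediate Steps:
$D = \frac{1}{8} \approx 0.125$
$T = 0$ ($T = 0 \frac{1}{\frac{1}{8}} = 0 \cdot 8 = 0$)
$K = - \frac{1}{2} \approx -0.5$
$H = -7$ ($H = -8 + 1 = -7$)
$y{\left(Z,g \right)} = -4$ ($y{\left(Z,g \right)} = -4 + 0 = -4$)
$y{\left(H,K \right)} 11 + 3 = \left(-4\right) 11 + 3 = -44 + 3 = -41$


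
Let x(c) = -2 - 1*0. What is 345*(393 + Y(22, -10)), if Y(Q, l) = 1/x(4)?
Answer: 270825/2 ≈ 1.3541e+5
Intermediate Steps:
x(c) = -2 (x(c) = -2 + 0 = -2)
Y(Q, l) = -1/2 (Y(Q, l) = 1/(-2) = -1/2)
345*(393 + Y(22, -10)) = 345*(393 - 1/2) = 345*(785/2) = 270825/2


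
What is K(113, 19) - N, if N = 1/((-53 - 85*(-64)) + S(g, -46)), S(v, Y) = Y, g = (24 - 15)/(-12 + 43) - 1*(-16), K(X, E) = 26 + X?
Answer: 742398/5341 ≈ 139.00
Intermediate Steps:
g = 505/31 (g = 9/31 + 16 = 505/31 ≈ 16.290)
N = 1/5341 (N = 1/((-53 - 85*(-64)) - 46) = 1/((-53 + 5440) - 46) = 1/(5387 - 46) = 1/5341 ≈ 0.00018723)
K(113, 19) - N = (26 + 113) - 1*1/5341 = 139 - 1/5341 = 742398/5341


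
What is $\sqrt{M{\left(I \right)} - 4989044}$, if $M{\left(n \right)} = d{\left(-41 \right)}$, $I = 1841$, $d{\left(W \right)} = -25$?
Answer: $3 i \sqrt{554341} \approx 2233.6 i$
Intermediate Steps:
$M{\left(n \right)} = -25$
$\sqrt{M{\left(I \right)} - 4989044} = \sqrt{-25 - 4989044} = \sqrt{-4989069} = 3 i \sqrt{554341}$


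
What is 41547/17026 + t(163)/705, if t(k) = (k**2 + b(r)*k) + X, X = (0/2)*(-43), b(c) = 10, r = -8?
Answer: 509406809/12003330 ≈ 42.439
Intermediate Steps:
X = 0 (X = (0*(1/2))*(-43) = 0*(-43) = 0)
t(k) = k**2 + 10*k (t(k) = (k**2 + 10*k) + 0 = k**2 + 10*k)
41547/17026 + t(163)/705 = 41547/17026 + (163*(10 + 163))/705 = 41547*(1/17026) + (163*173)*(1/705) = 41547/17026 + 28199*(1/705) = 41547/17026 + 28199/705 = 509406809/12003330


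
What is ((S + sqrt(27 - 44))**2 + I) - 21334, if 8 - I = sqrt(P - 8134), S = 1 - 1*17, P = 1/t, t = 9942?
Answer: -21087 - 32*I*sqrt(17) - I*sqrt(803991912834)/9942 ≈ -21087.0 - 222.13*I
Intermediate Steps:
P = 1/9942 ≈ 0.00010058
S = -16 (S = 1 - 17 = -16)
I = 8 - I*sqrt(803991912834)/9942 (I = 8 - sqrt(1/9942 - 8134) = 8 - sqrt(-80868227/9942) = 8 - I*sqrt(803991912834)/9942 ≈ 8.0 - 90.189*I)
((S + sqrt(27 - 44))**2 + I) - 21334 = ((-16 + sqrt(27 - 44))**2 + (8 - I*sqrt(803991912834)/9942)) - 21334 = ((-16 + sqrt(-17))**2 + (8 - I*sqrt(803991912834)/9942)) - 21334 = ((-16 + I*sqrt(17))**2 + (8 - I*sqrt(803991912834)/9942)) - 21334 = (8 + (-16 + I*sqrt(17))**2 - I*sqrt(803991912834)/9942) - 21334 = -21326 + (-16 + I*sqrt(17))**2 - I*sqrt(803991912834)/9942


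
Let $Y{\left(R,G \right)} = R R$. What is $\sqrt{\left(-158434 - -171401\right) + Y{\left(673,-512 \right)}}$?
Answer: $2 \sqrt{116474} \approx 682.57$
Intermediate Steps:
$Y{\left(R,G \right)} = R^{2}$
$\sqrt{\left(-158434 - -171401\right) + Y{\left(673,-512 \right)}} = \sqrt{\left(-158434 - -171401\right) + 673^{2}} = \sqrt{\left(-158434 + 171401\right) + 452929} = \sqrt{12967 + 452929} = \sqrt{465896} = 2 \sqrt{116474}$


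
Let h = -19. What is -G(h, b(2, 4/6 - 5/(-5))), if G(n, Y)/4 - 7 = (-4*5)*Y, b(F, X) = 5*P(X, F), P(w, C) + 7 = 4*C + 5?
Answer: 2372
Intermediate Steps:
P(w, C) = -2 + 4*C (P(w, C) = -7 + (4*C + 5) = -7 + (5 + 4*C) = -2 + 4*C)
b(F, X) = -10 + 20*F (b(F, X) = 5*(-2 + 4*F) = -10 + 20*F)
G(n, Y) = 28 - 80*Y (G(n, Y) = 28 + 4*((-4*5)*Y) = 28 + 4*(-20*Y) = 28 - 80*Y)
-G(h, b(2, 4/6 - 5/(-5))) = -(28 - 80*(-10 + 20*2)) = -(28 - 80*(-10 + 40)) = -(28 - 80*30) = -(28 - 2400) = -1*(-2372) = 2372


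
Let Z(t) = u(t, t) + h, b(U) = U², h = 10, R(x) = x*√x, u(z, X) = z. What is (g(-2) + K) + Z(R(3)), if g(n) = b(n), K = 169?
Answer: 183 + 3*√3 ≈ 188.20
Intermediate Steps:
R(x) = x^(3/2)
g(n) = n²
Z(t) = 10 + t (Z(t) = t + 10 = 10 + t)
(g(-2) + K) + Z(R(3)) = ((-2)² + 169) + (10 + 3^(3/2)) = (4 + 169) + (10 + 3*√3) = 173 + (10 + 3*√3) = 183 + 3*√3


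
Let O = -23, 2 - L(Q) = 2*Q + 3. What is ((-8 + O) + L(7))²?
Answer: 2116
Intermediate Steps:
L(Q) = -1 - 2*Q (L(Q) = 2 - (2*Q + 3) = 2 - (3 + 2*Q) = 2 + (-3 - 2*Q) = -1 - 2*Q)
((-8 + O) + L(7))² = ((-8 - 23) + (-1 - 2*7))² = (-31 + (-1 - 14))² = (-31 - 15)² = (-46)² = 2116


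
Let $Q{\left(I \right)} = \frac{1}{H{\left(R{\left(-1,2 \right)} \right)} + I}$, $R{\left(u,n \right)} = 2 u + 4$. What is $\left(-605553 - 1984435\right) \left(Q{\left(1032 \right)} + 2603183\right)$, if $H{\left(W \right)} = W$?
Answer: $- \frac{3485723983637662}{517} \approx -6.7422 \cdot 10^{12}$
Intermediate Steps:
$R{\left(u,n \right)} = 4 + 2 u$
$Q{\left(I \right)} = \frac{1}{2 + I}$ ($Q{\left(I \right)} = \frac{1}{\left(4 + 2 \left(-1\right)\right) + I} = \frac{1}{\left(4 - 2\right) + I} = \frac{1}{2 + I}$)
$\left(-605553 - 1984435\right) \left(Q{\left(1032 \right)} + 2603183\right) = \left(-605553 - 1984435\right) \left(\frac{1}{2 + 1032} + 2603183\right) = - 2589988 \left(\frac{1}{1034} + 2603183\right) = \left(-2589988\right) \frac{2691691223}{1034} = - \frac{3485723983637662}{517}$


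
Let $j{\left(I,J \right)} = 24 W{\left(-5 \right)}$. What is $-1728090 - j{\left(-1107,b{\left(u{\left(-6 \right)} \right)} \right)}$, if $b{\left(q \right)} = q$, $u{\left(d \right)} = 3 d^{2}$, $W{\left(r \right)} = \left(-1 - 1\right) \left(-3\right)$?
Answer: $-1728234$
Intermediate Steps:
$W{\left(r \right)} = 6$ ($W{\left(r \right)} = \left(-2\right) \left(-3\right) = 6$)
$j{\left(I,J \right)} = 144$ ($j{\left(I,J \right)} = 24 \cdot 6 = 144$)
$-1728090 - j{\left(-1107,b{\left(u{\left(-6 \right)} \right)} \right)} = -1728090 - 144 = -1728234$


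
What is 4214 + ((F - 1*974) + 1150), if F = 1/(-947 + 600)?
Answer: 1523329/347 ≈ 4390.0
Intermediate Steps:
F = -1/347 (F = 1/(-347) = -1/347 ≈ -0.0028818)
4214 + ((F - 1*974) + 1150) = 4214 + ((-1/347 - 1*974) + 1150) = 4214 + ((-1/347 - 974) + 1150) = 4214 + (-337979/347 + 1150) = 4214 + 61071/347 = 1523329/347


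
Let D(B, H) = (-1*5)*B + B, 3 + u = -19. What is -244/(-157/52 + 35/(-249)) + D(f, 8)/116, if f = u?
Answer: 92520134/1186477 ≈ 77.979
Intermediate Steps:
u = -22 (u = -3 - 19 = -22)
f = -22
D(B, H) = -4*B (D(B, H) = -5*B + B = -4*B)
-244/(-157/52 + 35/(-249)) + D(f, 8)/116 = -244/(-157/52 + 35/(-249)) - 4*(-22)/116 = -244/(-157*1/52 + 35*(-1/249)) + 88*(1/116) = -244/(-157/52 - 35/249) + 22/29 = -244/(-40913/12948) + 22/29 = -244*(-12948/40913) + 22/29 = 3159312/40913 + 22/29 = 92520134/1186477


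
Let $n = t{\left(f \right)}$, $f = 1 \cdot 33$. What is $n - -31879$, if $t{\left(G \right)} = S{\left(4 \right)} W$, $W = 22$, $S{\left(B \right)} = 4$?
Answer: $31967$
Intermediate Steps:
$f = 33$
$t{\left(G \right)} = 88$ ($t{\left(G \right)} = 4 \cdot 22 = 88$)
$n = 88$
$n - -31879 = 88 - -31879 = 88 + 31879 = 31967$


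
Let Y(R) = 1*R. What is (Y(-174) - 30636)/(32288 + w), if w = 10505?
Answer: -30810/42793 ≈ -0.71998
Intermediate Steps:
Y(R) = R
(Y(-174) - 30636)/(32288 + w) = (-174 - 30636)/(32288 + 10505) = -30810/42793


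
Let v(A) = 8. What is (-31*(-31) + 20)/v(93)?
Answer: 981/8 ≈ 122.63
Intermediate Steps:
(-31*(-31) + 20)/v(93) = (-31*(-31) + 20)/8 = (961 + 20)*(⅛) = 981*(⅛) = 981/8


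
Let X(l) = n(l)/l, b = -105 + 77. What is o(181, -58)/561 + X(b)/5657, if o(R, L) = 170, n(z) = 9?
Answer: 1583663/5227068 ≈ 0.30297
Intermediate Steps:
b = -28
X(l) = 9/l
o(181, -58)/561 + X(b)/5657 = 170/561 + (9/(-28))/5657 = 170*(1/561) + (9*(-1/28))*(1/5657) = 10/33 - 9/28*1/5657 = 10/33 - 9/158396 = 1583663/5227068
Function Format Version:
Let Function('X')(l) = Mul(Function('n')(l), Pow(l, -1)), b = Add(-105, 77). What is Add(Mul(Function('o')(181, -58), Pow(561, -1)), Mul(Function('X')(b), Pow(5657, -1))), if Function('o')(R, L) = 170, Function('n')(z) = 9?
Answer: Rational(1583663, 5227068) ≈ 0.30297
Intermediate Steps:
b = -28
Function('X')(l) = Mul(9, Pow(l, -1))
Add(Mul(Function('o')(181, -58), Pow(561, -1)), Mul(Function('X')(b), Pow(5657, -1))) = Add(Mul(170, Pow(561, -1)), Mul(Mul(9, Pow(-28, -1)), Pow(5657, -1))) = Add(Mul(170, Rational(1, 561)), Mul(Mul(9, Rational(-1, 28)), Rational(1, 5657))) = Add(Rational(10, 33), Mul(Rational(-9, 28), Rational(1, 5657))) = Add(Rational(10, 33), Rational(-9, 158396)) = Rational(1583663, 5227068)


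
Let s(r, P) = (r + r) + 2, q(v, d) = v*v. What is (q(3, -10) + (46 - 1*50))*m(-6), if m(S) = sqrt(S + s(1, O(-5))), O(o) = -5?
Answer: 5*I*sqrt(2) ≈ 7.0711*I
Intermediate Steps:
q(v, d) = v**2
s(r, P) = 2 + 2*r (s(r, P) = 2*r + 2 = 2 + 2*r)
m(S) = sqrt(4 + S) (m(S) = sqrt(S + (2 + 2*1)) = sqrt(S + (2 + 2)) = sqrt(S + 4) = sqrt(4 + S))
(q(3, -10) + (46 - 1*50))*m(-6) = (3**2 + (46 - 1*50))*sqrt(4 - 6) = (9 + (46 - 50))*sqrt(-2) = (9 - 4)*(I*sqrt(2)) = 5*(I*sqrt(2)) = 5*I*sqrt(2)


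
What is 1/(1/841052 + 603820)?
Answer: 841052/507844018641 ≈ 1.6561e-6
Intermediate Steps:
1/(1/841052 + 603820) = 1/(507844018641/841052) = 841052/507844018641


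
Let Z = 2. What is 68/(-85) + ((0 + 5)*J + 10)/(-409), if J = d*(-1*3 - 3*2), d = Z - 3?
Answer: -1911/2045 ≈ -0.93447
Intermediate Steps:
d = -1 (d = 2 - 3 = -1)
J = 9 (J = -(-1*3 - 3*2) = -(-3 - 6) = -1*(-9) = 9)
68/(-85) + ((0 + 5)*J + 10)/(-409) = 68/(-85) + ((0 + 5)*9 + 10)/(-409) = 68*(-1/85) + (5*9 + 10)*(-1/409) = -4/5 + (45 + 10)*(-1/409) = -4/5 + 55*(-1/409) = -4/5 - 55/409 = -1911/2045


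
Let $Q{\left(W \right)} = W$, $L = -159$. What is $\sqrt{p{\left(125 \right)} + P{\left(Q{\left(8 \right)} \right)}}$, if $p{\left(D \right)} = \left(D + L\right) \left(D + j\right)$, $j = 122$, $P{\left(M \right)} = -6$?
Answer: $2 i \sqrt{2101} \approx 91.673 i$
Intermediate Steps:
$p{\left(D \right)} = \left(-159 + D\right) \left(122 + D\right)$ ($p{\left(D \right)} = \left(D - 159\right) \left(D + 122\right) = \left(-159 + D\right) \left(122 + D\right)$)
$\sqrt{p{\left(125 \right)} + P{\left(Q{\left(8 \right)} \right)}} = \sqrt{\left(-19398 + 125^{2} - 4625\right) - 6} = \sqrt{\left(-19398 + 15625 - 4625\right) - 6} = \sqrt{-8398 - 6} = \sqrt{-8404} = 2 i \sqrt{2101}$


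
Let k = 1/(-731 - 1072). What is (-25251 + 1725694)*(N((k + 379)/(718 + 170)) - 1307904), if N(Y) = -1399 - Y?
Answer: -445575280043663188/200133 ≈ -2.2264e+12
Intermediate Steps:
k = -1/1803 (k = 1/(-1803) = -1/1803 ≈ -0.00055463)
(-25251 + 1725694)*(N((k + 379)/(718 + 170)) - 1307904) = (-25251 + 1725694)*((-1399 - (-1/1803 + 379)/(718 + 170)) - 1307904) = 1700443*((-1399 - 683336/(1803*888)) - 1307904) = 1700443*((-1399 - 1*85417/200133) - 1307904) = 1700443*((-1399 - 85417/200133) - 1307904) = 1700443*(-280071484/200133 - 1307904) = 1700443*(-262034822716/200133) = -445575280043663188/200133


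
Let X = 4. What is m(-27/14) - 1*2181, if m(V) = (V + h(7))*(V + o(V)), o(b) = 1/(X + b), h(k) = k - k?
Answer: -12380955/5684 ≈ -2178.2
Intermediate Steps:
h(k) = 0
o(b) = 1/(4 + b)
m(V) = V*(V + 1/(4 + V)) (m(V) = (V + 0)*(V + 1/(4 + V)) = V*(V + 1/(4 + V)))
m(-27/14) - 1*2181 = (-27/14)*(1 + (-27/14)*(4 - 27/14))/(4 - 27/14) - 1*2181 = (-27*1/14)*(1 + (-27*1/14)*(4 - 27*1/14))/(4 - 27*1/14) - 2181 = -27*(1 - 27*(4 - 27/14)/14)/(14*(4 - 27/14)) - 2181 = -27*(1 - 27/14*29/14)/(14*29/14) - 2181 = -27/14*14/29*(1 - 783/196) - 2181 = -27/14*14/29*(-587/196) - 2181 = 15849/5684 - 2181 = -12380955/5684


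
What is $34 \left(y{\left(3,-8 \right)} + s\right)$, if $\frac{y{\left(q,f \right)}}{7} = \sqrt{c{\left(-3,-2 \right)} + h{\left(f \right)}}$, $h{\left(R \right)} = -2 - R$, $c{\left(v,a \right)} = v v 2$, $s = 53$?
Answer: $1802 + 476 \sqrt{6} \approx 2968.0$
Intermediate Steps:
$c{\left(v,a \right)} = 2 v^{2}$ ($c{\left(v,a \right)} = v^{2} \cdot 2 = 2 v^{2}$)
$y{\left(q,f \right)} = 7 \sqrt{16 - f}$ ($y{\left(q,f \right)} = 7 \sqrt{2 \left(-3\right)^{2} - \left(2 + f\right)} = 7 \sqrt{2 \cdot 9 - \left(2 + f\right)} = 7 \sqrt{18 - \left(2 + f\right)} = 7 \sqrt{16 - f}$)
$34 \left(y{\left(3,-8 \right)} + s\right) = 34 \left(7 \sqrt{16 - -8} + 53\right) = 34 \left(7 \sqrt{16 + 8} + 53\right) = 34 \left(7 \sqrt{24} + 53\right) = 34 \left(7 \cdot 2 \sqrt{6} + 53\right) = 34 \left(14 \sqrt{6} + 53\right) = 34 \left(53 + 14 \sqrt{6}\right) = 1802 + 476 \sqrt{6}$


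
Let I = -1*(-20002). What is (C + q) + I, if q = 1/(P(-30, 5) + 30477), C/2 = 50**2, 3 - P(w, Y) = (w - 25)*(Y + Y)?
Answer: 775812061/31030 ≈ 25002.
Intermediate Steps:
P(w, Y) = 3 - 2*Y*(-25 + w) (P(w, Y) = 3 - (w - 25)*(Y + Y) = 3 - (-25 + w)*2*Y = 3 - 2*Y*(-25 + w))
C = 5000 (C = 2*50**2 = 2*2500 = 5000)
q = 1/31030 (q = 1/((3 + 50*5 - 2*5*(-30)) + 30477) = 1/((3 + 250 + 300) + 30477) = 1/(553 + 30477) = 1/31030 ≈ 3.2227e-5)
I = 20002
(C + q) + I = (5000 + 1/31030) + 20002 = 155150001/31030 + 20002 = 775812061/31030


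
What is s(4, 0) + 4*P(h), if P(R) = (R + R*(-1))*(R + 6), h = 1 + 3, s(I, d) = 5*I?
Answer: 20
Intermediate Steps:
h = 4
P(R) = 0 (P(R) = (R - R)*(6 + R) = 0*(6 + R) = 0)
s(4, 0) + 4*P(h) = 5*4 + 4*0 = 20 + 0 = 20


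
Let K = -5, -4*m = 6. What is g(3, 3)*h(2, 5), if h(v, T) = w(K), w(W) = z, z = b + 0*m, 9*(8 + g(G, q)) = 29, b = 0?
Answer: 0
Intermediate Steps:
m = -3/2 (m = -1/4*6 = -3/2 ≈ -1.5000)
g(G, q) = -43/9 (g(G, q) = -8 + (1/9)*29 = -8 + 29/9 = -43/9)
z = 0 (z = 0 + 0*(-3/2) = 0 + 0 = 0)
w(W) = 0
h(v, T) = 0
g(3, 3)*h(2, 5) = -43/9*0 = 0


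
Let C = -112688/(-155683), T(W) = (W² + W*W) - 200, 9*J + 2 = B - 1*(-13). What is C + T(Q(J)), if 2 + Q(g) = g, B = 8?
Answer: -2512625506/12610323 ≈ -199.25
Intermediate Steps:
J = 19/9 (J = -2/9 + (8 - 1*(-13))/9 = -2/9 + (8 + 13)/9 = -2/9 + (⅑)*21 = -2/9 + 7/3 = 19/9 ≈ 2.1111)
Q(g) = -2 + g
T(W) = -200 + 2*W² (T(W) = (W² + W²) - 200 = 2*W² - 200 = -200 + 2*W²)
C = 112688/155683 (C = -112688*(-1/155683) = 112688/155683 ≈ 0.72383)
C + T(Q(J)) = 112688/155683 + (-200 + 2*(-2 + 19/9)²) = 112688/155683 + (-200 + 2*(⅑)²) = 112688/155683 + (-200 + 2*(1/81)) = 112688/155683 + (-200 + 2/81) = 112688/155683 - 16198/81 = -2512625506/12610323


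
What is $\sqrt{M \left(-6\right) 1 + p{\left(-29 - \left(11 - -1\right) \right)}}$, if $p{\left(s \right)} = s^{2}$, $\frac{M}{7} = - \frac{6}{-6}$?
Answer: $\sqrt{1639} \approx 40.485$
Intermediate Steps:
$M = 7$ ($M = 7 \left(- \frac{6}{-6}\right) = 7 \left(\left(-6\right) \left(- \frac{1}{6}\right)\right) = 7 \cdot 1 = 7$)
$\sqrt{M \left(-6\right) 1 + p{\left(-29 - \left(11 - -1\right) \right)}} = \sqrt{7 \left(-6\right) 1 + \left(-29 - \left(11 - -1\right)\right)^{2}} = \sqrt{\left(-42\right) 1 + \left(-29 - \left(11 + 1\right)\right)^{2}} = \sqrt{-42 + \left(-29 - 12\right)^{2}} = \sqrt{-42 + \left(-41\right)^{2}} = \sqrt{-42 + 1681} = \sqrt{1639}$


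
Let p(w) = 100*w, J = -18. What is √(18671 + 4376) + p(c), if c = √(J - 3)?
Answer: √23047 + 100*I*√21 ≈ 151.81 + 458.26*I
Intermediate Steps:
c = I*√21 (c = √(-18 - 3) = √(-21) = I*√21 ≈ 4.5826*I)
√(18671 + 4376) + p(c) = √(18671 + 4376) + 100*(I*√21) = √23047 + 100*I*√21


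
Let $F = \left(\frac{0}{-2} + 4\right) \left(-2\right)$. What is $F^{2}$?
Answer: $64$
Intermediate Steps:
$F = -8$ ($F = \left(0 \left(- \frac{1}{2}\right) + 4\right) \left(-2\right) = \left(0 + 4\right) \left(-2\right) = 4 \left(-2\right) = -8$)
$F^{2} = \left(-8\right)^{2} = 64$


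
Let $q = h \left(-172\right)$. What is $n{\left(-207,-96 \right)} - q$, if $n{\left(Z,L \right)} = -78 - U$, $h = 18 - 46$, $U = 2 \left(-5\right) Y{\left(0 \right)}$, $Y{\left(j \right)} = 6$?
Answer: $-4834$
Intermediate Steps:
$U = -60$ ($U = 2 \left(-5\right) 6 = \left(-10\right) 6 = -60$)
$h = -28$ ($h = 18 - 46 = -28$)
$n{\left(Z,L \right)} = -18$ ($n{\left(Z,L \right)} = -78 - -60 = -78 + 60 = -18$)
$q = 4816$ ($q = \left(-28\right) \left(-172\right) = 4816$)
$n{\left(-207,-96 \right)} - q = -18 - 4816 = -4834$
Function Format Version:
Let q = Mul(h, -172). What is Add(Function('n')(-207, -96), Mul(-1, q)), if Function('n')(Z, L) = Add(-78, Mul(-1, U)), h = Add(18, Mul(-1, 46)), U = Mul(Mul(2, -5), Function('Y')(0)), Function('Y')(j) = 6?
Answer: -4834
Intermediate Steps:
U = -60 (U = Mul(Mul(2, -5), 6) = Mul(-10, 6) = -60)
h = -28 (h = Add(18, -46) = -28)
Function('n')(Z, L) = -18 (Function('n')(Z, L) = Add(-78, Mul(-1, -60)) = Add(-78, 60) = -18)
q = 4816 (q = Mul(-28, -172) = 4816)
Add(Function('n')(-207, -96), Mul(-1, q)) = Add(-18, Mul(-1, 4816)) = Add(-18, -4816) = -4834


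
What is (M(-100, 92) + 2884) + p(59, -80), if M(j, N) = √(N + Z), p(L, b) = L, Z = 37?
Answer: 2943 + √129 ≈ 2954.4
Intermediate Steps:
M(j, N) = √(37 + N) (M(j, N) = √(N + 37) = √(37 + N))
(M(-100, 92) + 2884) + p(59, -80) = (√(37 + 92) + 2884) + 59 = (√129 + 2884) + 59 = (2884 + √129) + 59 = 2943 + √129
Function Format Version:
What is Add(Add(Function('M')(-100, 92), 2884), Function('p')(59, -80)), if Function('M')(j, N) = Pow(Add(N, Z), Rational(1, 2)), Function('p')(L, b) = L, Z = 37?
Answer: Add(2943, Pow(129, Rational(1, 2))) ≈ 2954.4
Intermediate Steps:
Function('M')(j, N) = Pow(Add(37, N), Rational(1, 2)) (Function('M')(j, N) = Pow(Add(N, 37), Rational(1, 2)) = Pow(Add(37, N), Rational(1, 2)))
Add(Add(Function('M')(-100, 92), 2884), Function('p')(59, -80)) = Add(Add(Pow(Add(37, 92), Rational(1, 2)), 2884), 59) = Add(Add(Pow(129, Rational(1, 2)), 2884), 59) = Add(Add(2884, Pow(129, Rational(1, 2))), 59) = Add(2943, Pow(129, Rational(1, 2)))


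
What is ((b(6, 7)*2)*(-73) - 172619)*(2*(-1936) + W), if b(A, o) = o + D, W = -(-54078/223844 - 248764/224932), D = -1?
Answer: 4226470649740795085/6293709826 ≈ 6.7154e+8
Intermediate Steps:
W = 8481025189/6293709826 (W = -(-54078*1/223844 - 248764*1/224932) = -(-27039/111922 - 62191/56233) = -1*(-8481025189/6293709826) = 8481025189/6293709826 ≈ 1.3475)
b(A, o) = -1 + o (b(A, o) = o - 1 = -1 + o)
((b(6, 7)*2)*(-73) - 172619)*(2*(-1936) + W) = (((-1 + 7)*2)*(-73) - 172619)*(2*(-1936) + 8481025189/6293709826) = ((6*2)*(-73) - 172619)*(-3872 + 8481025189/6293709826) = (12*(-73) - 172619)*(-24360763421083/6293709826) = (-876 - 172619)*(-24360763421083/6293709826) = -173495*(-24360763421083/6293709826) = 4226470649740795085/6293709826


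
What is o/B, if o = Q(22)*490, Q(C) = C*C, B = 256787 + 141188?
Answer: 47432/79595 ≈ 0.59592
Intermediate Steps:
B = 397975
Q(C) = C**2
o = 237160 (o = 22**2*490 = 484*490 = 237160)
o/B = 237160/397975 = 237160*(1/397975) = 47432/79595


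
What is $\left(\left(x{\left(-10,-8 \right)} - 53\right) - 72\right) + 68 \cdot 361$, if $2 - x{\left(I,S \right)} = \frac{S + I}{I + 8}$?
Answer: $24416$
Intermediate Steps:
$x{\left(I,S \right)} = 2 - \frac{I + S}{8 + I}$ ($x{\left(I,S \right)} = 2 - \frac{S + I}{I + 8} = 2 - \frac{I + S}{8 + I}$)
$\left(\left(x{\left(-10,-8 \right)} - 53\right) - 72\right) + 68 \cdot 361 = \left(\left(\frac{16 - 10 - -8}{8 - 10} - 53\right) - 72\right) + 68 \cdot 361 = \left(\left(\frac{16 - 10 + 8}{-2} - 53\right) - 72\right) + 24548 = \left(\left(\left(- \frac{1}{2}\right) 14 - 53\right) - 72\right) + 24548 = \left(\left(-7 - 53\right) - 72\right) + 24548 = \left(-60 - 72\right) + 24548 = -132 + 24548 = 24416$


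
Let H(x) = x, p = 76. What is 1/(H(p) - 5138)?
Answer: -1/5062 ≈ -0.00019755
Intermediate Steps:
1/(H(p) - 5138) = 1/(76 - 5138) = 1/(-5062) = -1/5062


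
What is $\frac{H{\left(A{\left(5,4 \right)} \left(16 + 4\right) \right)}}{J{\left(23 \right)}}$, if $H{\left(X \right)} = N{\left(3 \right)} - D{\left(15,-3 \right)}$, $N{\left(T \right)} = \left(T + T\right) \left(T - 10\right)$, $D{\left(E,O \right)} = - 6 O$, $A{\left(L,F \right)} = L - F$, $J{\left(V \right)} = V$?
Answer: $- \frac{60}{23} \approx -2.6087$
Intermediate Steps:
$N{\left(T \right)} = 2 T \left(-10 + T\right)$
$H{\left(X \right)} = -60$ ($H{\left(X \right)} = 2 \cdot 3 \left(-10 + 3\right) - \left(-6\right) \left(-3\right) = 2 \cdot 3 \left(-7\right) - 18 = -42 - 18 = -60$)
$\frac{H{\left(A{\left(5,4 \right)} \left(16 + 4\right) \right)}}{J{\left(23 \right)}} = - \frac{60}{23}$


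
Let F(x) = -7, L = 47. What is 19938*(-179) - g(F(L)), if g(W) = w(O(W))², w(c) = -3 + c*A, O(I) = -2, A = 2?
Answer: -3568951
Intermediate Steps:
w(c) = -3 + 2*c (w(c) = -3 + c*2 = -3 + 2*c)
g(W) = 49 (g(W) = (-3 + 2*(-2))² = (-3 - 4)² = (-7)² = 49)
19938*(-179) - g(F(L)) = 19938*(-179) - 1*49 = -3568902 - 49 = -3568951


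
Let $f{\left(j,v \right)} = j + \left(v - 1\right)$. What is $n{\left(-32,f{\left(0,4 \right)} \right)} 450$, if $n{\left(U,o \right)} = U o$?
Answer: $-43200$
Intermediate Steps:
$f{\left(j,v \right)} = -1 + j + v$ ($f{\left(j,v \right)} = j + \left(-1 + v\right) = -1 + j + v$)
$n{\left(-32,f{\left(0,4 \right)} \right)} 450 = - 32 \left(-1 + 0 + 4\right) 450 = \left(-32\right) 3 \cdot 450 = \left(-96\right) 450 = -43200$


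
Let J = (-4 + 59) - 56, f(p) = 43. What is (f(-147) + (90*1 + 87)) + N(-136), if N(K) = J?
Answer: 219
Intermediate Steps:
J = -1 (J = 55 - 56 = -1)
N(K) = -1
(f(-147) + (90*1 + 87)) + N(-136) = (43 + (90*1 + 87)) - 1 = (43 + (90 + 87)) - 1 = (43 + 177) - 1 = 220 - 1 = 219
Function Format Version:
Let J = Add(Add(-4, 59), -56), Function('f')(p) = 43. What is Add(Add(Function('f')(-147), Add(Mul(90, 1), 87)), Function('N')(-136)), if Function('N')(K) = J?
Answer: 219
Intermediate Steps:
J = -1 (J = Add(55, -56) = -1)
Function('N')(K) = -1
Add(Add(Function('f')(-147), Add(Mul(90, 1), 87)), Function('N')(-136)) = Add(Add(43, Add(Mul(90, 1), 87)), -1) = Add(Add(43, Add(90, 87)), -1) = Add(Add(43, 177), -1) = Add(220, -1) = 219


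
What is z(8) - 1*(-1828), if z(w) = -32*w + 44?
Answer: 1616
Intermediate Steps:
z(w) = 44 - 32*w
z(8) - 1*(-1828) = (44 - 32*8) - 1*(-1828) = (44 - 256) + 1828 = -212 + 1828 = 1616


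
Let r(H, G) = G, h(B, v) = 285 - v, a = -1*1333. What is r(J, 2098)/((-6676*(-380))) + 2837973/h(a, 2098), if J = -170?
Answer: -3599796570283/2299681720 ≈ -1565.3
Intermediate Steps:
a = -1333
r(J, 2098)/((-6676*(-380))) + 2837973/h(a, 2098) = 2098/((-6676*(-380))) + 2837973/(285 - 1*2098) = 2098/2536880 + 2837973/(285 - 2098) = 2098*(1/2536880) + 2837973/(-1813) = 1049/1268440 + 2837973*(-1/1813) = 1049/1268440 - 2837973/1813 = -3599796570283/2299681720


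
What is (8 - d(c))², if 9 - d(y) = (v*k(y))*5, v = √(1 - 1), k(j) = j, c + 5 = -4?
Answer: 1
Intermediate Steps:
c = -9 (c = -5 - 4 = -9)
v = 0 (v = √0 = 0)
d(y) = 9 (d(y) = 9 - 0*y*5 = 9 - 0*5 = 9 - 1*0 = 9 + 0 = 9)
(8 - d(c))² = (8 - 1*9)² = (8 - 9)² = (-1)² = 1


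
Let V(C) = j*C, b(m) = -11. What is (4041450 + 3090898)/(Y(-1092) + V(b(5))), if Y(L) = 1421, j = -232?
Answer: 7132348/3973 ≈ 1795.2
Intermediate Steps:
V(C) = -232*C
(4041450 + 3090898)/(Y(-1092) + V(b(5))) = (4041450 + 3090898)/(1421 - 232*(-11)) = 7132348/(1421 + 2552) = 7132348/3973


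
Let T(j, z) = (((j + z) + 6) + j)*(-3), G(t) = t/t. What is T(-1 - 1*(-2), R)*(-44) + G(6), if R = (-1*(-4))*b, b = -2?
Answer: 1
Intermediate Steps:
R = -8 (R = -1*(-4)*(-2) = 4*(-2) = -8)
G(t) = 1
T(j, z) = -18 - 6*j - 3*z (T(j, z) = ((6 + j + z) + j)*(-3) = (6 + z + 2*j)*(-3) = -18 - 6*j - 3*z)
T(-1 - 1*(-2), R)*(-44) + G(6) = (-18 - 6*(-1 - 1*(-2)) - 3*(-8))*(-44) + 1 = (-18 - 6*(-1 + 2) + 24)*(-44) + 1 = (-18 - 6*1 + 24)*(-44) + 1 = (-18 - 6 + 24)*(-44) + 1 = 0*(-44) + 1 = 0 + 1 = 1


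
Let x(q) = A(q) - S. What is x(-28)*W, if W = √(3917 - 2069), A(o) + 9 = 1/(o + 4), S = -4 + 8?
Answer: -313*√462/12 ≈ -560.64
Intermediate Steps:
S = 4
A(o) = -9 + 1/(4 + o) (A(o) = -9 + 1/(o + 4) = -9 + 1/(4 + o))
x(q) = -4 + (-35 - 9*q)/(4 + q) (x(q) = (-35 - 9*q)/(4 + q) - 1*4 = (-35 - 9*q)/(4 + q) - 4 = -4 + (-35 - 9*q)/(4 + q))
W = 2*√462 (W = √1848 = 2*√462 ≈ 42.988)
x(-28)*W = ((-51 - 13*(-28))/(4 - 28))*(2*√462) = ((-51 + 364)/(-24))*(2*√462) = (-1/24*313)*(2*√462) = -313*√462/12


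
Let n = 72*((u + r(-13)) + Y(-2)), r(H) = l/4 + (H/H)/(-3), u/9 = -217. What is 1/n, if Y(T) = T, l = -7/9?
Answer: -1/140798 ≈ -7.1024e-6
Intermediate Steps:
u = -1953 (u = 9*(-217) = -1953)
l = -7/9 (l = -7*1/9 = -7/9 ≈ -0.77778)
r(H) = -19/36 (r(H) = -7/9/4 + (H/H)/(-3) = -7/9*1/4 + 1*(-1/3) = -7/36 - 1/3 = -19/36)
n = -140798 (n = 72*((-1953 - 19/36) - 2) = 72*(-70327/36 - 2) = 72*(-70399/36) = -140798)
1/n = 1/(-140798) = -1/140798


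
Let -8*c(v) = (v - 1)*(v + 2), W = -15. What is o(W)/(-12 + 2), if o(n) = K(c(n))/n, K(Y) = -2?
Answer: -1/75 ≈ -0.013333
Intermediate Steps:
c(v) = -(-1 + v)*(2 + v)/8 (c(v) = -(v - 1)*(v + 2)/8 = -(-1 + v)*(2 + v)/8)
o(n) = -2/n
o(W)/(-12 + 2) = (-2/(-15))/(-12 + 2) = -2*(-1/15)/(-10) = (2/15)*(-1/10) = -1/75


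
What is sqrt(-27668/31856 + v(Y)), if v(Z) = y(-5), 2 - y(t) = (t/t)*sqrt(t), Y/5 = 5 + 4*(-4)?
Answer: sqrt(17940901 - 15856324*I*sqrt(5))/3982 ≈ 1.3486 - 0.82903*I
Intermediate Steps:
Y = -55 (Y = 5*(5 + 4*(-4)) = 5*(5 - 16) = 5*(-11) = -55)
y(t) = 2 - sqrt(t) (y(t) = 2 - t/t*sqrt(t) = 2 - sqrt(t))
v(Z) = 2 - I*sqrt(5) (v(Z) = 2 - sqrt(-5) = 2 - I*sqrt(5))
sqrt(-27668/31856 + v(Y)) = sqrt(-27668/31856 + (2 - I*sqrt(5))) = sqrt(-27668*1/31856 + (2 - I*sqrt(5))) = sqrt(-6917/7964 + (2 - I*sqrt(5))) = sqrt(9011/7964 - I*sqrt(5))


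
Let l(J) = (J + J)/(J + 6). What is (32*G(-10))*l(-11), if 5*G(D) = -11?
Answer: -7744/25 ≈ -309.76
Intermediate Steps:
G(D) = -11/5 (G(D) = (1/5)*(-11) = -11/5)
l(J) = 2*J/(6 + J) (l(J) = (2*J)/(6 + J) = 2*J/(6 + J))
(32*G(-10))*l(-11) = (32*(-11/5))*(2*(-11)/(6 - 11)) = -704*(-11)/(5*(-5)) = -704*(-11)*(-1)/(5*5) = -352/5*22/5 = -7744/25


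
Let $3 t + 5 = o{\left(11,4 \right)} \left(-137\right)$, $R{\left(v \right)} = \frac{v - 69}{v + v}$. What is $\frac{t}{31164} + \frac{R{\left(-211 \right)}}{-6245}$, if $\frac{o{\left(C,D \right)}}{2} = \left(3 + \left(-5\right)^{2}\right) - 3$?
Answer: $- \frac{603059207}{8212929396} \approx -0.073428$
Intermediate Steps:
$o{\left(C,D \right)} = 50$ ($o{\left(C,D \right)} = 2 \left(\left(3 + \left(-5\right)^{2}\right) - 3\right) = 2 \left(\left(3 + 25\right) - 3\right) = 2 \left(28 - 3\right) = 2 \cdot 25 = 50$)
$R{\left(v \right)} = \frac{-69 + v}{2 v}$
$t = -2285$ ($t = - \frac{5}{3} + \frac{50 \left(-137\right)}{3} = - \frac{5}{3} + \frac{1}{3} \left(-6850\right) = - \frac{5}{3} - \frac{6850}{3} = -2285$)
$\frac{t}{31164} + \frac{R{\left(-211 \right)}}{-6245} = - \frac{2285}{31164} + \frac{\frac{1}{2} \frac{1}{-211} \left(-69 - 211\right)}{-6245} = \left(-2285\right) \frac{1}{31164} + \frac{1}{2} \left(- \frac{1}{211}\right) \left(-280\right) \left(- \frac{1}{6245}\right) = - \frac{2285}{31164} + \frac{140}{211} \left(- \frac{1}{6245}\right) = - \frac{2285}{31164} - \frac{28}{263539} = - \frac{603059207}{8212929396}$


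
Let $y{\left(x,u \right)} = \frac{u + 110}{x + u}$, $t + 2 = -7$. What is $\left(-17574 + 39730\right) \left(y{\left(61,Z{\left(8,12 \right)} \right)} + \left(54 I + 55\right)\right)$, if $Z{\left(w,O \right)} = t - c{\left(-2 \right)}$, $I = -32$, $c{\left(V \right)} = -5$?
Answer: $- \frac{2110469780}{57} \approx -3.7026 \cdot 10^{7}$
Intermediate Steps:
$t = -9$ ($t = -2 - 7 = -9$)
$Z{\left(w,O \right)} = -4$ ($Z{\left(w,O \right)} = -9 - -5 = -9 + 5 = -4$)
$y{\left(x,u \right)} = \frac{110 + u}{u + x}$
$\left(-17574 + 39730\right) \left(y{\left(61,Z{\left(8,12 \right)} \right)} + \left(54 I + 55\right)\right) = \left(-17574 + 39730\right) \left(\frac{110 - 4}{-4 + 61} + \left(54 \left(-32\right) + 55\right)\right) = 22156 \left(\frac{1}{57} \cdot 106 + \left(-1728 + 55\right)\right) = 22156 \left(\frac{1}{57} \cdot 106 - 1673\right) = 22156 \left(\frac{106}{57} - 1673\right) = 22156 \left(- \frac{95255}{57}\right) = - \frac{2110469780}{57}$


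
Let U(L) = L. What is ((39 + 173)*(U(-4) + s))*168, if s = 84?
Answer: 2849280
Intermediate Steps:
((39 + 173)*(U(-4) + s))*168 = ((39 + 173)*(-4 + 84))*168 = (212*80)*168 = 16960*168 = 2849280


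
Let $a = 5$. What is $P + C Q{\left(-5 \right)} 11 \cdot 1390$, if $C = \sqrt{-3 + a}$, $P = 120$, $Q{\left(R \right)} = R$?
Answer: $120 - 76450 \sqrt{2} \approx -1.08 \cdot 10^{5}$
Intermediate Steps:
$C = \sqrt{2}$ ($C = \sqrt{-3 + 5} = \sqrt{2} \approx 1.4142$)
$P + C Q{\left(-5 \right)} 11 \cdot 1390 = 120 + \sqrt{2} \left(-5\right) 11 \cdot 1390 = 120 + - 5 \sqrt{2} \cdot 11 \cdot 1390 = 120 + - 55 \sqrt{2} \cdot 1390 = 120 - 76450 \sqrt{2}$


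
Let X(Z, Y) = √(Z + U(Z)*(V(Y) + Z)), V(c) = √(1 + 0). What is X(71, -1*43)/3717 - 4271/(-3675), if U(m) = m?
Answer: 4271/3675 + √5183/3717 ≈ 1.1815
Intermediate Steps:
V(c) = 1 (V(c) = √1 = 1)
X(Z, Y) = √(Z + Z*(1 + Z))
X(71, -1*43)/3717 - 4271/(-3675) = √(71*(2 + 71))/3717 - 4271/(-3675) = √(71*73)*(1/3717) - 4271*(-1/3675) = √5183*(1/3717) + 4271/3675 = √5183/3717 + 4271/3675 = 4271/3675 + √5183/3717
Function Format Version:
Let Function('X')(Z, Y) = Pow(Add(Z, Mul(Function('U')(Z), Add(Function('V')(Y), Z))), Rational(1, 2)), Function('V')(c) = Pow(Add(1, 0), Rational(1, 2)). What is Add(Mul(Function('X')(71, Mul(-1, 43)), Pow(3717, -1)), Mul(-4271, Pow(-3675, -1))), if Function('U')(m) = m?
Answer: Add(Rational(4271, 3675), Mul(Rational(1, 3717), Pow(5183, Rational(1, 2)))) ≈ 1.1815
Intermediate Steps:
Function('V')(c) = 1 (Function('V')(c) = Pow(1, Rational(1, 2)) = 1)
Function('X')(Z, Y) = Pow(Add(Z, Mul(Z, Add(1, Z))), Rational(1, 2))
Add(Mul(Function('X')(71, Mul(-1, 43)), Pow(3717, -1)), Mul(-4271, Pow(-3675, -1))) = Add(Mul(Pow(Mul(71, Add(2, 71)), Rational(1, 2)), Pow(3717, -1)), Mul(-4271, Pow(-3675, -1))) = Add(Mul(Pow(Mul(71, 73), Rational(1, 2)), Rational(1, 3717)), Mul(-4271, Rational(-1, 3675))) = Add(Mul(Pow(5183, Rational(1, 2)), Rational(1, 3717)), Rational(4271, 3675)) = Add(Mul(Rational(1, 3717), Pow(5183, Rational(1, 2))), Rational(4271, 3675)) = Add(Rational(4271, 3675), Mul(Rational(1, 3717), Pow(5183, Rational(1, 2))))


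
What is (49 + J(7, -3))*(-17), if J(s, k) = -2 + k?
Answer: -748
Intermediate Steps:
(49 + J(7, -3))*(-17) = (49 + (-2 - 3))*(-17) = (49 - 5)*(-17) = 44*(-17) = -748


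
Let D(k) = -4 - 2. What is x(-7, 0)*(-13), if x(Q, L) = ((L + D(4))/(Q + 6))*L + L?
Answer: 0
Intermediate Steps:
D(k) = -6
x(Q, L) = L + L*(-6 + L)/(6 + Q) (x(Q, L) = ((L - 6)/(Q + 6))*L + L = ((-6 + L)/(6 + Q))*L + L = L*(-6 + L)/(6 + Q) + L = L + L*(-6 + L)/(6 + Q))
x(-7, 0)*(-13) = (0*(0 - 7)/(6 - 7))*(-13) = (0*(-7)/(-1))*(-13) = (0*(-1)*(-7))*(-13) = 0*(-13) = 0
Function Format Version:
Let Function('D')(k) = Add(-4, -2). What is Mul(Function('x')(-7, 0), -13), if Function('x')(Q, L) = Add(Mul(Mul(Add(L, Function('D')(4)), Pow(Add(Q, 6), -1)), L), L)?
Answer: 0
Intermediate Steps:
Function('D')(k) = -6
Function('x')(Q, L) = Add(L, Mul(L, Pow(Add(6, Q), -1), Add(-6, L))) (Function('x')(Q, L) = Add(Mul(Mul(Add(L, -6), Pow(Add(Q, 6), -1)), L), L) = Add(Mul(Mul(Add(-6, L), Pow(Add(6, Q), -1)), L), L) = Add(Mul(Mul(Pow(Add(6, Q), -1), Add(-6, L)), L), L) = Add(Mul(L, Pow(Add(6, Q), -1), Add(-6, L)), L) = Add(L, Mul(L, Pow(Add(6, Q), -1), Add(-6, L))))
Mul(Function('x')(-7, 0), -13) = Mul(Mul(0, Pow(Add(6, -7), -1), Add(0, -7)), -13) = Mul(Mul(0, Pow(-1, -1), -7), -13) = Mul(Mul(0, -1, -7), -13) = Mul(0, -13) = 0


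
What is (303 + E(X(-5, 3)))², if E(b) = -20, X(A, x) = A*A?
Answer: 80089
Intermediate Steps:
X(A, x) = A²
(303 + E(X(-5, 3)))² = (303 - 20)² = 283² = 80089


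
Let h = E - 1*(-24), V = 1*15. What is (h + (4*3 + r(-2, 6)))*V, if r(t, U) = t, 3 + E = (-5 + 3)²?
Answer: 525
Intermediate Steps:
E = 1 (E = -3 + (-5 + 3)² = -3 + (-2)² = -3 + 4 = 1)
V = 15
h = 25 (h = 1 - 1*(-24) = 1 + 24 = 25)
(h + (4*3 + r(-2, 6)))*V = (25 + (4*3 - 2))*15 = (25 + (12 - 2))*15 = (25 + 10)*15 = 35*15 = 525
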